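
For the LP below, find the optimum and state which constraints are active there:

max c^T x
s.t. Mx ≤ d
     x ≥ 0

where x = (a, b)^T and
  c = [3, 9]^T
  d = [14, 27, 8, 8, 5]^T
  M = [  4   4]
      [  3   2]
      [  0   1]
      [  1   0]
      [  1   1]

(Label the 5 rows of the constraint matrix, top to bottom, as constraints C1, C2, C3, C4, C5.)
Optimal: a = 0, b = 3.5
Slack at optimum:
  C1: slack = 0 (binding)
  C2: slack = 20
  C3: slack = 4.5
  C4: slack = 8
  C5: slack = 1.5
  a ≥ 0: a = 0 (binding)
  b ≥ 0: b = 3.5
Binding constraints: C1, a ≥ 0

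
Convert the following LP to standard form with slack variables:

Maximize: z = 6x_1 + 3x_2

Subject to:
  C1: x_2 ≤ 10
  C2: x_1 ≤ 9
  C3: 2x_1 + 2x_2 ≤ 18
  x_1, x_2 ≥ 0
max z = 6x_1 + 3x_2

s.t.
  x_2 + s1 = 10
  x_1 + s2 = 9
  2x_1 + 2x_2 + s3 = 18
  x_1, x_2, s1, s2, s3 ≥ 0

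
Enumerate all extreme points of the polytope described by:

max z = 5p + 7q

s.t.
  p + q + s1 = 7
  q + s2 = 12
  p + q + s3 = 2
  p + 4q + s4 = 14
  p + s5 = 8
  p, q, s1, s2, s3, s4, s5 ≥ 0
Each vertex is the intersection of two constraint boundaries that also satisfies all remaining constraints:
  p = 0 and q = 0 → (0, 0)
  p + q = 2 and q = 0 → (2, 0)
  p + q = 2 and p = 0 → (0, 2)

Vertices: (0, 0), (2, 0), (0, 2)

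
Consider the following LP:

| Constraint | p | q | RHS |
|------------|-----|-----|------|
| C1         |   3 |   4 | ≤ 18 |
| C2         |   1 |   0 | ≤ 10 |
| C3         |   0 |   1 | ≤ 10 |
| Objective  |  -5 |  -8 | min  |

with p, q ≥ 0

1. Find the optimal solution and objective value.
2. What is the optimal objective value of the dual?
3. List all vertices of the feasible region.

1. p = 0, q = 4.5, z = -36
2. -36 (by strong duality, equal to the primal optimum)
3. (0, 0), (6, 0), (0, 4.5)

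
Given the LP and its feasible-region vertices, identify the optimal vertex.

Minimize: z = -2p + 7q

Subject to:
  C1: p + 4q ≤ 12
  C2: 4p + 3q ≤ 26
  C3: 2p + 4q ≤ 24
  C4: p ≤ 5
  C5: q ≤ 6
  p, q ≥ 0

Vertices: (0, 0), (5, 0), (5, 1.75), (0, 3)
(5, 0) with z = -10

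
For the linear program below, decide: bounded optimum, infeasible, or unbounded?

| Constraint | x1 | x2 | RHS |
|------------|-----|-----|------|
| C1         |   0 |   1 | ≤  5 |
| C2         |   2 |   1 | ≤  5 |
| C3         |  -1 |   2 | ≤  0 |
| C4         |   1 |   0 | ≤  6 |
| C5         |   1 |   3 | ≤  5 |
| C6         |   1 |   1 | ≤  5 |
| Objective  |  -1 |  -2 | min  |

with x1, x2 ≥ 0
The point (2, 1) satisfies every constraint, so the LP is feasible; the constraints give x1 ≤ 6 and x2 ≤ 5, which with x1, x2 ≥ 0 keep the feasible region inside a bounded box. A feasible, bounded LP attains a finite optimum at a vertex.

Bounded optimum: z* = -4 at (2, 1).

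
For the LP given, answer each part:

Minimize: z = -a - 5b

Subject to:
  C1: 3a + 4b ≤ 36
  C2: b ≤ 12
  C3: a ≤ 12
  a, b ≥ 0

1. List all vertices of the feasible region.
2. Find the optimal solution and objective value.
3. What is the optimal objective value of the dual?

1. (0, 0), (12, 0), (0, 9)
2. a = 0, b = 9, z = -45
3. -45 (by strong duality, equal to the primal optimum)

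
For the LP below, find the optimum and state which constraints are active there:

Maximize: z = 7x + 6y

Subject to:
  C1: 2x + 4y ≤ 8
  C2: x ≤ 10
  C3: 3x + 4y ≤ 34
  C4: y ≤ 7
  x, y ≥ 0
Optimal: x = 4, y = 0
Binding: C1, y ≥ 0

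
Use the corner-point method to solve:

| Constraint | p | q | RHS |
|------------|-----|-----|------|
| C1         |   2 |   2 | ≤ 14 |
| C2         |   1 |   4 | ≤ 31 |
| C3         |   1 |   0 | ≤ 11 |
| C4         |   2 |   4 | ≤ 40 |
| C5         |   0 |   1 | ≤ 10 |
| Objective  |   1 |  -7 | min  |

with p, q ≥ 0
Each vertex is the intersection of two constraint boundaries that also satisfies all remaining constraints:
  p = 0 and q = 0 → (0, 0)
  2p + 2q = 14 and q = 0 → (7, 0)
  2p + 2q = 14 and p = 0 → (0, 7)

Evaluating z = p - 7q at each vertex:
  (0, 0): z = 0
  (7, 0): z = 7
  (0, 7): z = -49

The minimum is at (0, 7) with z = -49.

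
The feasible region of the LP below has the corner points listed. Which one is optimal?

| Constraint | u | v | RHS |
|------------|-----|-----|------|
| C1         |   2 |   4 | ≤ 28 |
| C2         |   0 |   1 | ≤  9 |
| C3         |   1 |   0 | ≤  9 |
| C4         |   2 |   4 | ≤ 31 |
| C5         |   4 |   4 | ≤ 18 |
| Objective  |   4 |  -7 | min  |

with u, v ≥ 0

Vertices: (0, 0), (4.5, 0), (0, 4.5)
Evaluating z = 4u - 7v at each vertex:
  (0, 0): z = 0
  (4.5, 0): z = 18
  (0, 4.5): z = -31.5

The smallest value is z = -31.5, attained at (0, 4.5).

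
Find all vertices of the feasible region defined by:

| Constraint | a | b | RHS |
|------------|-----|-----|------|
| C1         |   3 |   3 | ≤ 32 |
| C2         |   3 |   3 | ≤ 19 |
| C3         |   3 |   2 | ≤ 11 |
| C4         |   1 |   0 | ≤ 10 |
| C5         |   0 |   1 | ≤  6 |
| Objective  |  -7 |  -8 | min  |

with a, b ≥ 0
Each vertex is the intersection of two constraint boundaries that also satisfies all remaining constraints:
  a = 0 and b = 0 → (0, 0)
  3a + 2b = 11 and b = 0 → (3.667, 0)
  3a + 2b = 11 and a = 0 → (0, 5.5)

Vertices: (0, 0), (3.667, 0), (0, 5.5)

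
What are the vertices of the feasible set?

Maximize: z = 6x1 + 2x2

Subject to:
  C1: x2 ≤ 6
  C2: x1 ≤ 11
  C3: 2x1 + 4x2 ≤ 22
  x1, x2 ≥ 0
Each vertex is the intersection of two constraint boundaries that also satisfies all remaining constraints:
  x1 = 0 and x2 = 0 → (0, 0)
  x1 = 11 and 2x1 + 4x2 = 22 → (11, 0)
  2x1 + 4x2 = 22 and x1 = 0 → (0, 5.5)

Vertices: (0, 0), (11, 0), (0, 5.5)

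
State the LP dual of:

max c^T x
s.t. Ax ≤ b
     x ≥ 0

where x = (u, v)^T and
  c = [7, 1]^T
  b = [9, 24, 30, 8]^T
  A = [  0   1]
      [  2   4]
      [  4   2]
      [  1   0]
Minimize: z = 9y1 + 24y2 + 30y3 + 8y4

Subject to:
  C1: -2y2 - 4y3 - y4 ≤ -7
  C2: -y1 - 4y2 - 2y3 ≤ -1
  y1, y2, y3, y4 ≥ 0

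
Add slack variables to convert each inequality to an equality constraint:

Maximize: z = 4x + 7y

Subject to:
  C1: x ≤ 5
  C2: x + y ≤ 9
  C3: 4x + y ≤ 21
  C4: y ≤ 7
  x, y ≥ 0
max z = 4x + 7y

s.t.
  x + s1 = 5
  x + y + s2 = 9
  4x + y + s3 = 21
  y + s4 = 7
  x, y, s1, s2, s3, s4 ≥ 0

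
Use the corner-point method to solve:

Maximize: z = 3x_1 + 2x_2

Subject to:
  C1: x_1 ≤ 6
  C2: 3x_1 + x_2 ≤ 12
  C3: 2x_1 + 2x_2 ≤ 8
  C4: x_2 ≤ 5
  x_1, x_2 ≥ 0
x_1 = 4, x_2 = 0, z = 12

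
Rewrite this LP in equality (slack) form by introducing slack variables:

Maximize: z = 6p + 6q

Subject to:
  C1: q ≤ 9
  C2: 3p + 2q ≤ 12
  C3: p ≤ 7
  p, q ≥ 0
max z = 6p + 6q

s.t.
  q + s1 = 9
  3p + 2q + s2 = 12
  p + s3 = 7
  p, q, s1, s2, s3 ≥ 0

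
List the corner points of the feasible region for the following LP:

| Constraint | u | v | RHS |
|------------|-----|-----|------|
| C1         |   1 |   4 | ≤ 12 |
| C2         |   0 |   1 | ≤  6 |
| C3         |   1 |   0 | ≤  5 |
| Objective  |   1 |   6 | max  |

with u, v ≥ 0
Each vertex is the intersection of two constraint boundaries that also satisfies all remaining constraints:
  u = 0 and v = 0 → (0, 0)
  u = 5 and v = 0 → (5, 0)
  u + 4v = 12 and u = 5 → (5, 1.75)
  u + 4v = 12 and u = 0 → (0, 3)

Vertices: (0, 0), (5, 0), (5, 1.75), (0, 3)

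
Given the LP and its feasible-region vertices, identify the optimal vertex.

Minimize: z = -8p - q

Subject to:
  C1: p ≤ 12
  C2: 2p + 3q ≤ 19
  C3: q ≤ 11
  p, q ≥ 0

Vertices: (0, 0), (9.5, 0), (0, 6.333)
Evaluating z = -8p - q at each vertex:
  (0, 0): z = 0
  (9.5, 0): z = -76
  (0, 6.333): z = -6.333

The smallest value is z = -76, attained at (9.5, 0).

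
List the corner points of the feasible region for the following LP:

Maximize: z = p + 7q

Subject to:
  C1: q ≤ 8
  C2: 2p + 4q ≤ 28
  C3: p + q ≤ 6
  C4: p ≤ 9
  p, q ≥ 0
Each vertex is the intersection of two constraint boundaries that also satisfies all remaining constraints:
  p = 0 and q = 0 → (0, 0)
  p + q = 6 and q = 0 → (6, 0)
  p + q = 6 and p = 0 → (0, 6)

Vertices: (0, 0), (6, 0), (0, 6)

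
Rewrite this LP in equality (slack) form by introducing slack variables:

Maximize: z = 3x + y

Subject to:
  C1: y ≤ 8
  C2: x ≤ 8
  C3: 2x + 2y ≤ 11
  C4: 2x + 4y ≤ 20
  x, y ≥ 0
max z = 3x + y

s.t.
  y + s1 = 8
  x + s2 = 8
  2x + 2y + s3 = 11
  2x + 4y + s4 = 20
  x, y, s1, s2, s3, s4 ≥ 0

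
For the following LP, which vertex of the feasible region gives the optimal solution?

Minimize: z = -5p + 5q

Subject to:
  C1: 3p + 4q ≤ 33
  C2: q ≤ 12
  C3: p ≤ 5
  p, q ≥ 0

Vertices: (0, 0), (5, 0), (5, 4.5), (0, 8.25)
(5, 0) with z = -25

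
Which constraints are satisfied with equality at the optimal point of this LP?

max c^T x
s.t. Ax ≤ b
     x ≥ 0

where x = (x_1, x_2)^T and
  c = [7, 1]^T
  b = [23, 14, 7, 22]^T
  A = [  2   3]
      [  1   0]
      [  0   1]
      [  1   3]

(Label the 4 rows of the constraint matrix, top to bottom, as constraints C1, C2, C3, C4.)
Optimal: x_1 = 11.5, x_2 = 0
Slack at optimum:
  C1: slack = 0 (binding)
  C2: slack = 2.5
  C3: slack = 7
  C4: slack = 10.5
  x_1 ≥ 0: x_1 = 11.5
  x_2 ≥ 0: x_2 = 0 (binding)
Binding constraints: C1, x_2 ≥ 0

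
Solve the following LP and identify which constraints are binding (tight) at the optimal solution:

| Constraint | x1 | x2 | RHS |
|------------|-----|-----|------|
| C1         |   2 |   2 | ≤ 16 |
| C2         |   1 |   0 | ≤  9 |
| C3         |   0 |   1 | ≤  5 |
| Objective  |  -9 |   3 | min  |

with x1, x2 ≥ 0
Optimal: x1 = 8, x2 = 0
Binding: C1, x2 ≥ 0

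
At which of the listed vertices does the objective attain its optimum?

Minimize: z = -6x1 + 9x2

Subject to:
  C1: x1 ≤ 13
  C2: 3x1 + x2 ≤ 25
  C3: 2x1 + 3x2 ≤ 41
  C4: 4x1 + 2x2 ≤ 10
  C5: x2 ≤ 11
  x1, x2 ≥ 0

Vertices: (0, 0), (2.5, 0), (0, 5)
Evaluating z = -6x1 + 9x2 at each vertex:
  (0, 0): z = 0
  (2.5, 0): z = -15
  (0, 5): z = 45

The smallest value is z = -15, attained at (2.5, 0).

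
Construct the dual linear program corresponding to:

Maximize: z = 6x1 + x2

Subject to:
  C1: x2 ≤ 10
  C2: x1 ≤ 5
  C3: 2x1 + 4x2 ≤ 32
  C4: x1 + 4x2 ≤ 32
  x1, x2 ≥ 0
Minimize: z = 10y1 + 5y2 + 32y3 + 32y4

Subject to:
  C1: -y2 - 2y3 - y4 ≤ -6
  C2: -y1 - 4y3 - 4y4 ≤ -1
  y1, y2, y3, y4 ≥ 0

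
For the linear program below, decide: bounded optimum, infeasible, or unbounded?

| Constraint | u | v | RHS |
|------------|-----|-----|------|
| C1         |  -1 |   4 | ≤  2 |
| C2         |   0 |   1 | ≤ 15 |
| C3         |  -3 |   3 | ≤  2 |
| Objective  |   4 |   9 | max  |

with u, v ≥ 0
Feasible point: (0, 0) satisfies every constraint, so the LP is feasible.
Direction d = (1, 0): for each constraint row a, a·d ≤ 0 —
  (-1)(1) + (4)(0) = -1 ≤ 0
  (0)(1) + (1)(0) = 0 ≤ 0
  (-3)(1) + (3)(0) = -3 ≤ 0
and d ≥ 0, so (0, 0) + t·d stays feasible for every t ≥ 0. Along this ray z = 4u + 9v changes by 4 per unit t, so z → +∞.

The LP is unbounded; z can be made arbitrarily large.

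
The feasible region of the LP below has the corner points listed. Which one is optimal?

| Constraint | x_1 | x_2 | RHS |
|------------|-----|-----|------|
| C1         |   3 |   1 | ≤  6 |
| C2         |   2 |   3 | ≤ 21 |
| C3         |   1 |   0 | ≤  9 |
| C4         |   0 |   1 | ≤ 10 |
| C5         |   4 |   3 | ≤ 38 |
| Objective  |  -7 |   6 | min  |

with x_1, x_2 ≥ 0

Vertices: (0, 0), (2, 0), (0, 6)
(2, 0) with z = -14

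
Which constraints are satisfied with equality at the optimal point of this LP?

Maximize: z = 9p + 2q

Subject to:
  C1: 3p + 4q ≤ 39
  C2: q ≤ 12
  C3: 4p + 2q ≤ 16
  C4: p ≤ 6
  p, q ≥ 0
Optimal: p = 4, q = 0
Slack at optimum:
  C1: slack = 27
  C2: slack = 12
  C3: slack = 0 (binding)
  C4: slack = 2
  p ≥ 0: p = 4
  q ≥ 0: q = 0 (binding)
Binding constraints: C3, q ≥ 0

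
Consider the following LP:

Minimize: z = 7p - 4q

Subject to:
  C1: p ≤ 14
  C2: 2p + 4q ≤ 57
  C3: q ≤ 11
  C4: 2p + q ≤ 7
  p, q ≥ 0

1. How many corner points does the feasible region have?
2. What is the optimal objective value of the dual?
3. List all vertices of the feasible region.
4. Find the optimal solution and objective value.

1. 3
2. -28 (by strong duality, equal to the primal optimum)
3. (0, 0), (3.5, 0), (0, 7)
4. p = 0, q = 7, z = -28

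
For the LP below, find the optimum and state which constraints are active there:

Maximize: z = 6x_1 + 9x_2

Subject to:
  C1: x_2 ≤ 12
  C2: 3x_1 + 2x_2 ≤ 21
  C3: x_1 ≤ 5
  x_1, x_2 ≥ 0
Optimal: x_1 = 0, x_2 = 10.5
Slack at optimum:
  C1: slack = 1.5
  C2: slack = 0 (binding)
  C3: slack = 5
  x_1 ≥ 0: x_1 = 0 (binding)
  x_2 ≥ 0: x_2 = 10.5
Binding constraints: C2, x_1 ≥ 0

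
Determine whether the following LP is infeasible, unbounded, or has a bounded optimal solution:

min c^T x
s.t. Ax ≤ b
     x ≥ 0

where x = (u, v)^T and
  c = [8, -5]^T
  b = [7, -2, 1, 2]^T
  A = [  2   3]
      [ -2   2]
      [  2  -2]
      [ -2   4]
One constraint requires 2u - 2v ≤ 1, while the constraint -2u + 2v ≤ -2 is equivalent to 2u - 2v ≥ 2. Together they would need 2 ≤ 2u - 2v ≤ 1, which is impossible since 2 > 1. No point satisfies all constraints.

Infeasible — the constraint set is empty.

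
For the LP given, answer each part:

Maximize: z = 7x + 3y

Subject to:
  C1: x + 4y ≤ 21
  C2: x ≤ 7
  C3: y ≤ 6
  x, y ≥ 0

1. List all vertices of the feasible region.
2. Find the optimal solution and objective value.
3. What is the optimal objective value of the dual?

1. (0, 0), (7, 0), (7, 3.5), (0, 5.25)
2. x = 7, y = 3.5, z = 59.5
3. 59.5 (by strong duality, equal to the primal optimum)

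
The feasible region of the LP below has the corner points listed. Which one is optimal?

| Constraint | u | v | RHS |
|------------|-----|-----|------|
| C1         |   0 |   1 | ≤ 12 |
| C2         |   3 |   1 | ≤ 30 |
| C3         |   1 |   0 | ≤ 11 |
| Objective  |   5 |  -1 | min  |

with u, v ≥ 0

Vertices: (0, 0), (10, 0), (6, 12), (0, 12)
Evaluating z = 5u - v at each vertex:
  (0, 0): z = 0
  (10, 0): z = 50
  (6, 12): z = 18
  (0, 12): z = -12

The smallest value is z = -12, attained at (0, 12).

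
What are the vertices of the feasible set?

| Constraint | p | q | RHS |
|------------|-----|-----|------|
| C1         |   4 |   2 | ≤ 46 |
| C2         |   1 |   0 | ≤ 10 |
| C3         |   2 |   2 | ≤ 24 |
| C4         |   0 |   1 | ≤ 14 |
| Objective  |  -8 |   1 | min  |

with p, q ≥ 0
Each vertex is the intersection of two constraint boundaries that also satisfies all remaining constraints:
  p = 0 and q = 0 → (0, 0)
  p = 10 and q = 0 → (10, 0)
  p = 10 and 2p + 2q = 24 → (10, 2)
  2p + 2q = 24 and p = 0 → (0, 12)

Vertices: (0, 0), (10, 0), (10, 2), (0, 12)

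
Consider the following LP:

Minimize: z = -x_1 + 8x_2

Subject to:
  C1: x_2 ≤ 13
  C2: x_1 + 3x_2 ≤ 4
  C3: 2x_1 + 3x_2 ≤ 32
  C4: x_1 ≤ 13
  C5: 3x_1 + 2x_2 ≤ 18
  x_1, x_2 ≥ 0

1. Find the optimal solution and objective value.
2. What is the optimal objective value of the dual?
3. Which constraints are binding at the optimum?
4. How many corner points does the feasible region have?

1. x_1 = 4, x_2 = 0, z = -4
2. -4 (by strong duality, equal to the primal optimum)
3. C2, x_2 ≥ 0
4. 3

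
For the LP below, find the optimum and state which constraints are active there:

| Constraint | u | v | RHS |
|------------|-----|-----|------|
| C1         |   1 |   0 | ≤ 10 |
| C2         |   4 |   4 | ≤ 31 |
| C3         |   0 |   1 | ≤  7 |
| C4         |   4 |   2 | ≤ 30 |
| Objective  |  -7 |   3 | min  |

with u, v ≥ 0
Optimal: u = 7.5, v = 0
Slack at optimum:
  C1: slack = 2.5
  C2: slack = 1
  C3: slack = 7
  C4: slack = 0 (binding)
  u ≥ 0: u = 7.5
  v ≥ 0: v = 0 (binding)
Binding constraints: C4, v ≥ 0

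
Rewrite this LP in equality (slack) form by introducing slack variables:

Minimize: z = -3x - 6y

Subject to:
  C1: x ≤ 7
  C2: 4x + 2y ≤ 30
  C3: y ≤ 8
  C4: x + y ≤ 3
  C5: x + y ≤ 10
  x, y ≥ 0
min z = -3x - 6y

s.t.
  x + s1 = 7
  4x + 2y + s2 = 30
  y + s3 = 8
  x + y + s4 = 3
  x + y + s5 = 10
  x, y, s1, s2, s3, s4, s5 ≥ 0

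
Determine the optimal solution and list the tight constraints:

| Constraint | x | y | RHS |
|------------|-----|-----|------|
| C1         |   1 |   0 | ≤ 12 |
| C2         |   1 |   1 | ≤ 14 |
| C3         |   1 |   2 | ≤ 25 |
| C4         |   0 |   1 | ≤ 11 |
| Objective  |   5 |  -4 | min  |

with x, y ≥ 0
Optimal: x = 0, y = 11
Binding: C4, x ≥ 0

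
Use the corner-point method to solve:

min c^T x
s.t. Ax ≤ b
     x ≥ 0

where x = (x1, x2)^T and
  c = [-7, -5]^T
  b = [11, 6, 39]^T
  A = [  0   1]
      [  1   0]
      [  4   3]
Each vertex is the intersection of two constraint boundaries that also satisfies all remaining constraints:
  x1 = 0 and x2 = 0 → (0, 0)
  x1 = 6 and x2 = 0 → (6, 0)
  x1 = 6 and 4x1 + 3x2 = 39 → (6, 5)
  x2 = 11 and 4x1 + 3x2 = 39 → (1.5, 11)
  x2 = 11 and x1 = 0 → (0, 11)

Evaluating z = -7x1 - 5x2 at each vertex:
  (0, 0): z = 0
  (6, 0): z = -42
  (6, 5): z = -67
  (1.5, 11): z = -65.5
  (0, 11): z = -55

The minimum is at (6, 5) with z = -67.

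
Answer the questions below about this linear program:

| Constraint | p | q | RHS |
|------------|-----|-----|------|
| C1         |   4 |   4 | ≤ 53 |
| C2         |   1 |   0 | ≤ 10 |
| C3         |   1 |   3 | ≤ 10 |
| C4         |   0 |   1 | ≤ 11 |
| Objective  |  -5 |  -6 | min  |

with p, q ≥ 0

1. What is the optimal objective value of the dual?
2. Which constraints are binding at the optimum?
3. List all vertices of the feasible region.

1. -50 (by strong duality, equal to the primal optimum)
2. C2, C3, q ≥ 0
3. (0, 0), (10, 0), (0, 3.333)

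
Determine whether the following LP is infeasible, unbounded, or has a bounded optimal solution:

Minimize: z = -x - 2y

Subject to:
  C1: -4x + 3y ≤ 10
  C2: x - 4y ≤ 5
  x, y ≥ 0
Feasible point: (0, 0) satisfies every constraint, so the LP is feasible.
Direction d = (1, 1): for each constraint row a, a·d ≤ 0 —
  (-4)(1) + (3)(1) = -1 ≤ 0
  (1)(1) + (-4)(1) = -3 ≤ 0
and d ≥ 0, so (0, 0) + t·d stays feasible for every t ≥ 0. Along this ray z = -x - 2y changes by -3 per unit t, so z → −∞.

Unbounded: there is a feasible ray along which z → −∞.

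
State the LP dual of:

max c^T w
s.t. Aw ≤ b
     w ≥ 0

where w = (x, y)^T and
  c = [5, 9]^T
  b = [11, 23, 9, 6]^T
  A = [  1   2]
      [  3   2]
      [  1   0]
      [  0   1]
Minimize: z = 11y1 + 23y2 + 9y3 + 6y4

Subject to:
  C1: -y1 - 3y2 - y3 ≤ -5
  C2: -2y1 - 2y2 - y4 ≤ -9
  y1, y2, y3, y4 ≥ 0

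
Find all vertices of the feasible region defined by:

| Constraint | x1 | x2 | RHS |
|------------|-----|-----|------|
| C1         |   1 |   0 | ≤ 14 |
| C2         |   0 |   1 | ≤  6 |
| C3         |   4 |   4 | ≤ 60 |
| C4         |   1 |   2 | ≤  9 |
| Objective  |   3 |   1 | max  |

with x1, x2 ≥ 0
Each vertex is the intersection of two constraint boundaries that also satisfies all remaining constraints:
  x1 = 0 and x2 = 0 → (0, 0)
  x1 + 2x2 = 9 and x2 = 0 → (9, 0)
  x1 + 2x2 = 9 and x1 = 0 → (0, 4.5)

Vertices: (0, 0), (9, 0), (0, 4.5)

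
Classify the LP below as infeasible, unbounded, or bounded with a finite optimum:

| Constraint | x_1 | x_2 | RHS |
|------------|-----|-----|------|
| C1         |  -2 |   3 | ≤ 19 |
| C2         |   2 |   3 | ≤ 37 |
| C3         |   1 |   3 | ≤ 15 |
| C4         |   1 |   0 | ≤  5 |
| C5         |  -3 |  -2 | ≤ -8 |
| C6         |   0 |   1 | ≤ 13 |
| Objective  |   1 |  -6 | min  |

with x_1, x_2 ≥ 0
The point (0, 5) satisfies every constraint, so the LP is feasible; the constraints give x_1 ≤ 5 and x_2 ≤ 13, which with x_1, x_2 ≥ 0 keep the feasible region inside a bounded box. A feasible, bounded LP attains a finite optimum at a vertex.

Evaluating z = x_1 - 6x_2 at each vertex:
  (2.667, 0): z = 2.667
  (5, 0): z = 5
  (5, 3.333): z = -15
  (0, 5): z = -30
  (0, 4): z = -24

Feasible with finite optimum z* = -30 at (0, 5).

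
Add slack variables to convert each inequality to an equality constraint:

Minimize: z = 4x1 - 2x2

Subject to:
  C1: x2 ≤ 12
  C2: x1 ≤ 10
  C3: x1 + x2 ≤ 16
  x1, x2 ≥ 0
min z = 4x1 - 2x2

s.t.
  x2 + s1 = 12
  x1 + s2 = 10
  x1 + x2 + s3 = 16
  x1, x2, s1, s2, s3 ≥ 0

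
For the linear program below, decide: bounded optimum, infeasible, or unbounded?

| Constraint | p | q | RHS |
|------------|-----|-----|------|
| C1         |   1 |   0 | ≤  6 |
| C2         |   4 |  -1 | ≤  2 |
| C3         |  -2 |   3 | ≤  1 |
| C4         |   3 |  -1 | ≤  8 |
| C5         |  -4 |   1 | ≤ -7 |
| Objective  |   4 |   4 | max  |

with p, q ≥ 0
C2 requires 4p - q ≤ 2, while C5 (-4p + q ≤ -7) is equivalent to 4p - q ≥ 7. Together they would need 7 ≤ 4p - q ≤ 2, which is impossible since 7 > 2. No point satisfies all constraints.

The feasible region is empty; the LP is infeasible.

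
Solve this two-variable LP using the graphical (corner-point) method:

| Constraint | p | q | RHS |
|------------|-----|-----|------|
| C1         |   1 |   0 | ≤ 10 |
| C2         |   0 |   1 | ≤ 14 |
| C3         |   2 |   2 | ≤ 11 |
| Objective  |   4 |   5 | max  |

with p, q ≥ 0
Each vertex is the intersection of two constraint boundaries that also satisfies all remaining constraints:
  p = 0 and q = 0 → (0, 0)
  2p + 2q = 11 and q = 0 → (5.5, 0)
  2p + 2q = 11 and p = 0 → (0, 5.5)

Evaluating z = 4p + 5q at each vertex:
  (0, 0): z = 0
  (5.5, 0): z = 22
  (0, 5.5): z = 27.5

The maximum is at (0, 5.5) with z = 27.5.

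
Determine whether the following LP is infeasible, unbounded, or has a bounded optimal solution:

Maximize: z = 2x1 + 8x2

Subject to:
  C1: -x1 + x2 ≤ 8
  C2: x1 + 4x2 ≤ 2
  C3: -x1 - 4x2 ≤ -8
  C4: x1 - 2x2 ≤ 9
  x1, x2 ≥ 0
C2 requires x1 + 4x2 ≤ 2, while C3 (-x1 - 4x2 ≤ -8) is equivalent to x1 + 4x2 ≥ 8. Together they would need 8 ≤ x1 + 4x2 ≤ 2, which is impossible since 8 > 2. No point satisfies all constraints.

The feasible region is empty; the LP is infeasible.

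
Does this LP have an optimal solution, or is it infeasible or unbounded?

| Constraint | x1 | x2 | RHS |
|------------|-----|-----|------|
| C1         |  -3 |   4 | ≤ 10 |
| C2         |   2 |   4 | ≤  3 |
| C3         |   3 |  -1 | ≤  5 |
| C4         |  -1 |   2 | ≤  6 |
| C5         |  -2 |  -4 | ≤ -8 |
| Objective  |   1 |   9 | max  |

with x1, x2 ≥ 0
C2 requires 2x1 + 4x2 ≤ 3, while C5 (-2x1 - 4x2 ≤ -8) is equivalent to 2x1 + 4x2 ≥ 8. Together they would need 8 ≤ 2x1 + 4x2 ≤ 3, which is impossible since 8 > 3. No point satisfies all constraints.

Infeasible: no point satisfies all constraints simultaneously.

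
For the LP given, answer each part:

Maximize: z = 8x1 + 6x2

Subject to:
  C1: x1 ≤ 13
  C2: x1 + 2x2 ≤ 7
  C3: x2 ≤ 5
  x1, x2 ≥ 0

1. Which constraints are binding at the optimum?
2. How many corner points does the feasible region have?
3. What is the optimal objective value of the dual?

1. C2, x2 ≥ 0
2. 3
3. 56 (by strong duality, equal to the primal optimum)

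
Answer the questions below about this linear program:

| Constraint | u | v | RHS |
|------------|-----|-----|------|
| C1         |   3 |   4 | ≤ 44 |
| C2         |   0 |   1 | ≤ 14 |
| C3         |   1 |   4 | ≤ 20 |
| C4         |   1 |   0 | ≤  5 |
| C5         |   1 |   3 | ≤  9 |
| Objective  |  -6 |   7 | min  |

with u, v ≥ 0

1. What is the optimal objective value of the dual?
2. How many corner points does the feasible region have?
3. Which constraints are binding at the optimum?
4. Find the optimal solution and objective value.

1. -30 (by strong duality, equal to the primal optimum)
2. 4
3. C4, v ≥ 0
4. u = 5, v = 0, z = -30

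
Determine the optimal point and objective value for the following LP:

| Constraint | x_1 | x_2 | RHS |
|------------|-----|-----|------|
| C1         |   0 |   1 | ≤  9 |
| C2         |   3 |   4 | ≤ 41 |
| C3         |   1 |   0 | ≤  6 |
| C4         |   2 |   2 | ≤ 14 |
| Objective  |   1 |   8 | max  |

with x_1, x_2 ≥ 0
x_1 = 0, x_2 = 7, z = 56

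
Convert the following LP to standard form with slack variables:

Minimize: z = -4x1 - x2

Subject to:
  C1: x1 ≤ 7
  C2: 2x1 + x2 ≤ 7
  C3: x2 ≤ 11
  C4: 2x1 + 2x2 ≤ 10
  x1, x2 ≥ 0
min z = -4x1 - x2

s.t.
  x1 + s1 = 7
  2x1 + x2 + s2 = 7
  x2 + s3 = 11
  2x1 + 2x2 + s4 = 10
  x1, x2, s1, s2, s3, s4 ≥ 0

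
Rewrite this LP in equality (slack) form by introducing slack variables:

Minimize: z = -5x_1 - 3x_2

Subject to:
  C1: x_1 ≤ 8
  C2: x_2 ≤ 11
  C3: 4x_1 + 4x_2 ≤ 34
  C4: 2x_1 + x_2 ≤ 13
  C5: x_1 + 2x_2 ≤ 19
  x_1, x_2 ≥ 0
min z = -5x_1 - 3x_2

s.t.
  x_1 + s1 = 8
  x_2 + s2 = 11
  4x_1 + 4x_2 + s3 = 34
  2x_1 + x_2 + s4 = 13
  x_1 + 2x_2 + s5 = 19
  x_1, x_2, s1, s2, s3, s4, s5 ≥ 0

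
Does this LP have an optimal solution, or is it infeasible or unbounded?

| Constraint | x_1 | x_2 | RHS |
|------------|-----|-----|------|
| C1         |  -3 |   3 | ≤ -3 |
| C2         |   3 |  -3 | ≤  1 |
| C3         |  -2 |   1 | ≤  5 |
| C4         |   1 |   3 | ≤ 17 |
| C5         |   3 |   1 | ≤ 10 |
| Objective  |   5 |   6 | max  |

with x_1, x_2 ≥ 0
C2 requires 3x_1 - 3x_2 ≤ 1, while C1 (-3x_1 + 3x_2 ≤ -3) is equivalent to 3x_1 - 3x_2 ≥ 3. Together they would need 3 ≤ 3x_1 - 3x_2 ≤ 1, which is impossible since 3 > 1. No point satisfies all constraints.

Infeasible: no point satisfies all constraints simultaneously.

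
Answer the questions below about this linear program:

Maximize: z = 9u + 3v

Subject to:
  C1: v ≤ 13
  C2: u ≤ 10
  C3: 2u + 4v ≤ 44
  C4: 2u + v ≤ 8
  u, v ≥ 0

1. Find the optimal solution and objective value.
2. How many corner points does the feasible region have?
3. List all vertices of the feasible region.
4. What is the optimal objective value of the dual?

1. u = 4, v = 0, z = 36
2. 3
3. (0, 0), (4, 0), (0, 8)
4. 36 (by strong duality, equal to the primal optimum)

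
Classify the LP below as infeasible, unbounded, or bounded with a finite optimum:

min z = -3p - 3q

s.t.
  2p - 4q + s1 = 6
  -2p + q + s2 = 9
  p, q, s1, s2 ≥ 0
Feasible point: (0, 0) satisfies every constraint, so the LP is feasible.
Direction d = (1, 1): for each constraint row a, a·d ≤ 0 —
  (2)(1) + (-4)(1) = -2 ≤ 0
  (-2)(1) + (1)(1) = -1 ≤ 0
and d ≥ 0, so (0, 0) + t·d stays feasible for every t ≥ 0. Along this ray z = -3p - 3q changes by -6 per unit t, so z → −∞.

Unbounded: there is a feasible ray along which z → −∞.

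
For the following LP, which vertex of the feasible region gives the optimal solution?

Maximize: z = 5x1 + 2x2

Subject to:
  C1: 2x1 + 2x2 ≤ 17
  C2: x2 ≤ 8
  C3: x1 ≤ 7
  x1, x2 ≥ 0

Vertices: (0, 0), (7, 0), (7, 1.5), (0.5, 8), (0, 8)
Evaluating z = 5x1 + 2x2 at each vertex:
  (0, 0): z = 0
  (7, 0): z = 35
  (7, 1.5): z = 38
  (0.5, 8): z = 18.5
  (0, 8): z = 16

The largest value is z = 38, attained at (7, 1.5).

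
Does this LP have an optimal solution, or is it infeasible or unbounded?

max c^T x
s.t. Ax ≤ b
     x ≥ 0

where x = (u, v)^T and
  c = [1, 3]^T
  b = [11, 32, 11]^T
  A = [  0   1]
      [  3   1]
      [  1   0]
The point (7, 11) satisfies every constraint, so the LP is feasible; the constraints give u ≤ 11 and v ≤ 11, which with u, v ≥ 0 keep the feasible region inside a bounded box. A feasible, bounded LP attains a finite optimum at a vertex.

Evaluating z = u + 3v at each vertex:
  (0, 0): z = 0
  (10.67, 0): z = 10.67
  (7, 11): z = 40
  (0, 11): z = 33

Bounded optimum: z* = 40 at (7, 11).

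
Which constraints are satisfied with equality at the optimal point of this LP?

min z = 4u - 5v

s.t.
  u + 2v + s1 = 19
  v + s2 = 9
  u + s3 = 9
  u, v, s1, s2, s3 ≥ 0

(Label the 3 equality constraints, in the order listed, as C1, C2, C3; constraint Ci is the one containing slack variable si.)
Optimal: u = 0, v = 9
Binding: C2, u ≥ 0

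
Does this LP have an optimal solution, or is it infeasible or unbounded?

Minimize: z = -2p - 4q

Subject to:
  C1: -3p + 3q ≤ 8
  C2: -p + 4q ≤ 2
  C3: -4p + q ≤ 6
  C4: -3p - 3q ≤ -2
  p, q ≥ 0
Feasible point: (1, 0) satisfies every constraint, so the LP is feasible.
Direction d = (1, 0): for each constraint row a, a·d ≤ 0 —
  (-3)(1) + (3)(0) = -3 ≤ 0
  (-1)(1) + (4)(0) = -1 ≤ 0
  (-4)(1) + (1)(0) = -4 ≤ 0
  (-3)(1) + (-3)(0) = -3 ≤ 0
and d ≥ 0, so (1, 0) + t·d stays feasible for every t ≥ 0. Along this ray z = -2p - 4q changes by -2 per unit t, so z → −∞.

The LP is unbounded; z can be made arbitrarily small.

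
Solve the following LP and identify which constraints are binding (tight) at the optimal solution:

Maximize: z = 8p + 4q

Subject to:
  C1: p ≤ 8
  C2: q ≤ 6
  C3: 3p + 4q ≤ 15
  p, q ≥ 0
Optimal: p = 5, q = 0
Slack at optimum:
  C1: slack = 3
  C2: slack = 6
  C3: slack = 0 (binding)
  p ≥ 0: p = 5
  q ≥ 0: q = 0 (binding)
Binding constraints: C3, q ≥ 0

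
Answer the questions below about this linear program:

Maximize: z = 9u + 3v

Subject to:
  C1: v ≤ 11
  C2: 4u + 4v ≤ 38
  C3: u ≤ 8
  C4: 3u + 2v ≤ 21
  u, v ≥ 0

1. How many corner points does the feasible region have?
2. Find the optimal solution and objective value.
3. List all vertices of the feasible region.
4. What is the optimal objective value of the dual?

1. 4
2. u = 7, v = 0, z = 63
3. (0, 0), (7, 0), (2, 7.5), (0, 9.5)
4. 63 (by strong duality, equal to the primal optimum)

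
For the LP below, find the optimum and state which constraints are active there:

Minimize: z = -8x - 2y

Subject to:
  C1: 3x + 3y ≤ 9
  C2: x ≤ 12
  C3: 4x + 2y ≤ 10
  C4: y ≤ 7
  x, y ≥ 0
Optimal: x = 2.5, y = 0
Slack at optimum:
  C1: slack = 1.5
  C2: slack = 9.5
  C3: slack = 0 (binding)
  C4: slack = 7
  x ≥ 0: x = 2.5
  y ≥ 0: y = 0 (binding)
Binding constraints: C3, y ≥ 0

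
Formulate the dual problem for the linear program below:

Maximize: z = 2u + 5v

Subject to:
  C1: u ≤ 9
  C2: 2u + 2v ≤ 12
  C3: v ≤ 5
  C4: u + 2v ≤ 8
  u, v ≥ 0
Minimize: z = 9y1 + 12y2 + 5y3 + 8y4

Subject to:
  C1: -y1 - 2y2 - y4 ≤ -2
  C2: -2y2 - y3 - 2y4 ≤ -5
  y1, y2, y3, y4 ≥ 0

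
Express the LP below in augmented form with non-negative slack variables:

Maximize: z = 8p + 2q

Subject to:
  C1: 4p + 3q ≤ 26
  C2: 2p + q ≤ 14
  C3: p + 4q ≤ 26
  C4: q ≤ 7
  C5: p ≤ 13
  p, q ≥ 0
max z = 8p + 2q

s.t.
  4p + 3q + s1 = 26
  2p + q + s2 = 14
  p + 4q + s3 = 26
  q + s4 = 7
  p + s5 = 13
  p, q, s1, s2, s3, s4, s5 ≥ 0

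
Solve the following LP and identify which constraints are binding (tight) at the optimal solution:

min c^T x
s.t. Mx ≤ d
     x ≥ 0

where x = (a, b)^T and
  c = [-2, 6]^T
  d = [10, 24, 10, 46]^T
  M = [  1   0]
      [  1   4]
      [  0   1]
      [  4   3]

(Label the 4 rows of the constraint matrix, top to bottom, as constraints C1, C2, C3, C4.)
Optimal: a = 10, b = 0
Slack at optimum:
  C1: slack = 0 (binding)
  C2: slack = 14
  C3: slack = 10
  C4: slack = 6
  a ≥ 0: a = 10
  b ≥ 0: b = 0 (binding)
Binding constraints: C1, b ≥ 0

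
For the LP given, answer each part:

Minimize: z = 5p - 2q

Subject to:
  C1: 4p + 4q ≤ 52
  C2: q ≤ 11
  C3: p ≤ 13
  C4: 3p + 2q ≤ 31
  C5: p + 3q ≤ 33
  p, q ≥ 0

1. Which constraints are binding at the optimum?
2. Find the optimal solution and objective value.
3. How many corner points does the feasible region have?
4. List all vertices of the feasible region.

1. C2, C5, p ≥ 0
2. p = 0, q = 11, z = -22
3. 5
4. (0, 0), (10.33, 0), (5, 8), (3, 10), (0, 11)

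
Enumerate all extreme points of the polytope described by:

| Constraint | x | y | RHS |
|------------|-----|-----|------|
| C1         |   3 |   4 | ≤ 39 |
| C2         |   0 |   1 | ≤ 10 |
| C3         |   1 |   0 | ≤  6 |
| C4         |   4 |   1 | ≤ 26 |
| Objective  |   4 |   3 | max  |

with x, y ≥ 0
Each vertex is the intersection of two constraint boundaries that also satisfies all remaining constraints:
  x = 0 and y = 0 → (0, 0)
  x = 6 and y = 0 → (6, 0)
  x = 6 and 4x + y = 26 → (6, 2)
  3x + 4y = 39 and 4x + y = 26 → (5, 6)
  3x + 4y = 39 and x = 0 → (0, 9.75)

Vertices: (0, 0), (6, 0), (6, 2), (5, 6), (0, 9.75)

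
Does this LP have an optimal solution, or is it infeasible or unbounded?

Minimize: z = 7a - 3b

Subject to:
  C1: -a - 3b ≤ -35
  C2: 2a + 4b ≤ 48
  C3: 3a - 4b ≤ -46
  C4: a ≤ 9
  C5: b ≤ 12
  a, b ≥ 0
The point (0, 12) satisfies every constraint, so the LP is feasible; the constraints give a ≤ 9 and b ≤ 12, which with a, b ≥ 0 keep the feasible region inside a bounded box. A feasible, bounded LP attains a finite optimum at a vertex.

The LP has an optimal solution: (0, 12) with z = -36.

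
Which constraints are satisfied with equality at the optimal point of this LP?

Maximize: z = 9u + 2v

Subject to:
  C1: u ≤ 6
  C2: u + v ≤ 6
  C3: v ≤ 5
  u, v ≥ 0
Optimal: u = 6, v = 0
Binding: C1, C2, v ≥ 0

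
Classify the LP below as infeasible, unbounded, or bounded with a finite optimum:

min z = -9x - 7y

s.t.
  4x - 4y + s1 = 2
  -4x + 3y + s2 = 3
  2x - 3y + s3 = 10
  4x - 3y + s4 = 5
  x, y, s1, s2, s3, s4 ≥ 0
Feasible point: (0, 0) satisfies every constraint, so the LP is feasible.
Direction d = (3, 4): for each constraint row a, a·d ≤ 0 —
  (4)(3) + (-4)(4) = -4 ≤ 0
  (-4)(3) + (3)(4) = 0 ≤ 0
  (2)(3) + (-3)(4) = -6 ≤ 0
  (4)(3) + (-3)(4) = 0 ≤ 0
and d ≥ 0, so (0, 0) + t·d stays feasible for every t ≥ 0. Along this ray z = -9x - 7y changes by -55 per unit t, so z → −∞.

Unbounded: there is a feasible ray along which z → −∞.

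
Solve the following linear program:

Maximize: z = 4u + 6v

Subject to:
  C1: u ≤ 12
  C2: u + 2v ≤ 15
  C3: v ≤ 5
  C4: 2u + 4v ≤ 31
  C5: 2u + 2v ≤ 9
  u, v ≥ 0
u = 0, v = 4.5, z = 27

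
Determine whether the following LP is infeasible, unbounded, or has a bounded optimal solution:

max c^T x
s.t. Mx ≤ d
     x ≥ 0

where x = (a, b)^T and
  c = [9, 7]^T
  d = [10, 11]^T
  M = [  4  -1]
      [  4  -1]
Feasible point: (0, 0) satisfies every constraint, so the LP is feasible.
Direction d = (0, 1): for each constraint row a, a·d ≤ 0 —
  (4)(0) + (-1)(1) = -1 ≤ 0
  (4)(0) + (-1)(1) = -1 ≤ 0
and d ≥ 0, so (0, 0) + t·d stays feasible for every t ≥ 0. Along this ray z = 9a + 7b changes by 7 per unit t, so z → +∞.

Unbounded — the objective can increase without bound over the feasible region.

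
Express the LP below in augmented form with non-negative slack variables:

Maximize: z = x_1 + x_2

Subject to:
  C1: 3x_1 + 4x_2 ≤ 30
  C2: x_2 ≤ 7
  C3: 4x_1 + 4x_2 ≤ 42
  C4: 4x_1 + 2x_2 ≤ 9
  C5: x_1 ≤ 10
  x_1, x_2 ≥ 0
max z = x_1 + x_2

s.t.
  3x_1 + 4x_2 + s1 = 30
  x_2 + s2 = 7
  4x_1 + 4x_2 + s3 = 42
  4x_1 + 2x_2 + s4 = 9
  x_1 + s5 = 10
  x_1, x_2, s1, s2, s3, s4, s5 ≥ 0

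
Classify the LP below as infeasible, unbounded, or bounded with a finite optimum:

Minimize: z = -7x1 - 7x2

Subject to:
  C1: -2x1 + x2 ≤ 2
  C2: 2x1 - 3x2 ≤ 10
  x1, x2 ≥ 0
Feasible point: (0, 0) satisfies every constraint, so the LP is feasible.
Direction d = (1, 1): for each constraint row a, a·d ≤ 0 —
  (-2)(1) + (1)(1) = -1 ≤ 0
  (2)(1) + (-3)(1) = -1 ≤ 0
and d ≥ 0, so (0, 0) + t·d stays feasible for every t ≥ 0. Along this ray z = -7x1 - 7x2 changes by -14 per unit t, so z → −∞.

Unbounded — the objective can decrease without bound over the feasible region.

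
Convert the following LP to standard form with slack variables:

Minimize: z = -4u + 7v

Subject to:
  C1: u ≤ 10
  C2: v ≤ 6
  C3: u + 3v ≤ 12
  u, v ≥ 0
min z = -4u + 7v

s.t.
  u + s1 = 10
  v + s2 = 6
  u + 3v + s3 = 12
  u, v, s1, s2, s3 ≥ 0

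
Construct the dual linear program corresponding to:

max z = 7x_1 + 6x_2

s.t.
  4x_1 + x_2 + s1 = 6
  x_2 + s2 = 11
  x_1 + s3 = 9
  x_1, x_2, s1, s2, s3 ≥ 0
Minimize: z = 6y1 + 11y2 + 9y3

Subject to:
  C1: -4y1 - y3 ≤ -7
  C2: -y1 - y2 ≤ -6
  y1, y2, y3 ≥ 0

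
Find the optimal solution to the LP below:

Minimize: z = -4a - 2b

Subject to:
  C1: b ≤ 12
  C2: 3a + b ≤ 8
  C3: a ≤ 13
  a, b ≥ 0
Each vertex is the intersection of two constraint boundaries that also satisfies all remaining constraints:
  a = 0 and b = 0 → (0, 0)
  3a + b = 8 and b = 0 → (2.667, 0)
  3a + b = 8 and a = 0 → (0, 8)

Evaluating z = -4a - 2b at each vertex:
  (0, 0): z = 0
  (2.667, 0): z = -10.67
  (0, 8): z = -16

The minimum is at (0, 8) with z = -16.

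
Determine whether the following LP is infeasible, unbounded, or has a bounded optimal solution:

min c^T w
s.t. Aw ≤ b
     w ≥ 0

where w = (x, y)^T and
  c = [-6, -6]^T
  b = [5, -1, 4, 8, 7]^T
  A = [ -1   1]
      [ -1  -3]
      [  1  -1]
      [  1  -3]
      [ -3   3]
Feasible point: (0, 1) satisfies every constraint, so the LP is feasible.
Direction d = (1, 1): for each constraint row a, a·d ≤ 0 —
  (-1)(1) + (1)(1) = 0 ≤ 0
  (-1)(1) + (-3)(1) = -4 ≤ 0
  (1)(1) + (-1)(1) = 0 ≤ 0
  (1)(1) + (-3)(1) = -2 ≤ 0
  (-3)(1) + (3)(1) = 0 ≤ 0
and d ≥ 0, so (0, 1) + t·d stays feasible for every t ≥ 0. Along this ray z = -6x - 6y changes by -12 per unit t, so z → −∞.

Unbounded — the objective can decrease without bound over the feasible region.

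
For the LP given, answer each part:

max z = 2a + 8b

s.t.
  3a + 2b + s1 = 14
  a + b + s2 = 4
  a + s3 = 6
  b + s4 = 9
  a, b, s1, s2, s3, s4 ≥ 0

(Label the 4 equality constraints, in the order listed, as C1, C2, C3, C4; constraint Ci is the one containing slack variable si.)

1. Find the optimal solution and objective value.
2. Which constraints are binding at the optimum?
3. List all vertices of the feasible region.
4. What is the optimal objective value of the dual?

1. a = 0, b = 4, z = 32
2. C2, a ≥ 0
3. (0, 0), (4, 0), (0, 4)
4. 32 (by strong duality, equal to the primal optimum)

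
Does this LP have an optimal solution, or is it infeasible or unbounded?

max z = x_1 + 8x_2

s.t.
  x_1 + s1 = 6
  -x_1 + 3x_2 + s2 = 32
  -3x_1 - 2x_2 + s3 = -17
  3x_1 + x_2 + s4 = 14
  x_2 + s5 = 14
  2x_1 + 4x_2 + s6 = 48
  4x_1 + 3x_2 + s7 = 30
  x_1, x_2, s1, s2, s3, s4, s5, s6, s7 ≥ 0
The point (0, 10) satisfies every constraint, so the LP is feasible; the constraints give x_1 ≤ 6 and x_2 ≤ 14, which with x_1, x_2 ≥ 0 keep the feasible region inside a bounded box. A feasible, bounded LP attains a finite optimum at a vertex.

Bounded optimum: z* = 80 at (0, 10).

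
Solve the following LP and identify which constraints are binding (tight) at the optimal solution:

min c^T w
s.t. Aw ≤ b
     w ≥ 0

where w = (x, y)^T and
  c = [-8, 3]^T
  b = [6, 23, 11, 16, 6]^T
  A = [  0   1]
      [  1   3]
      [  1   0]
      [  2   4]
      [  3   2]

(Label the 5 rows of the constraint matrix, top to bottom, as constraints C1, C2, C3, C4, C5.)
Optimal: x = 2, y = 0
Slack at optimum:
  C1: slack = 6
  C2: slack = 21
  C3: slack = 9
  C4: slack = 12
  C5: slack = 0 (binding)
  x ≥ 0: x = 2
  y ≥ 0: y = 0 (binding)
Binding constraints: C5, y ≥ 0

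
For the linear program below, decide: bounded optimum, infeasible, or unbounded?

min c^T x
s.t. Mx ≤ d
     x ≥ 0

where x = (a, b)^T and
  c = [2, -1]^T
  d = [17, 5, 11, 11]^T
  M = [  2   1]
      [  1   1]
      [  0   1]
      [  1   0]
The point (0, 5) satisfies every constraint, so the LP is feasible; the constraints give a ≤ 11 and b ≤ 11, which with a, b ≥ 0 keep the feasible region inside a bounded box. A feasible, bounded LP attains a finite optimum at a vertex.

Bounded optimum: z* = -5 at (0, 5).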